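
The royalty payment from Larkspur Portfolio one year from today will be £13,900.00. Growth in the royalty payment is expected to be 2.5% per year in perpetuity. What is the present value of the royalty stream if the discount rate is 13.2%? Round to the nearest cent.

£129906.54

Growing perpetuity: P = D₁ / (r − g) = £13,900.0000 / (0.132 − 0.025) = £129,906.54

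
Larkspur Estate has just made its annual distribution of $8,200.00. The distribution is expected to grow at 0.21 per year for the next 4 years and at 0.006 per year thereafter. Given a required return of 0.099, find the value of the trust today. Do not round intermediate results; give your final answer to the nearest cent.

$172302.23

D_1 = 9922.00000
D_2 = 12005.62000
D_3 = 14526.80020
D_4 = 17577.42824
Terminal value at year 4: TV = D_4×(1+g_2)/(r−g_2) = 17682.89281/0.093 = 190138.63238
P_0 = D_1/(1+r)^1 + D_2/(1+r)^2 + D_3/(1+r)^3 + D_4/(1+r)^4 + TV/(1+r)^4
    = 9028.20746 + 9940.06463 + 10944.02020 + 12049.37620 + 130340.56406 = 172302.23256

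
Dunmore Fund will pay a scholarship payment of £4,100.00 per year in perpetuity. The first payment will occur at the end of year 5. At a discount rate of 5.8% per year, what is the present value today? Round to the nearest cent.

£56417.42

Value at end of year 4: C / r = £4,100.00 / 0.058 = £70,689.6552
Discount to today: PV = £70,689.6552 / (1 + 0.058)^4 = £70,689.6552 / 1.252976 = £56,417.42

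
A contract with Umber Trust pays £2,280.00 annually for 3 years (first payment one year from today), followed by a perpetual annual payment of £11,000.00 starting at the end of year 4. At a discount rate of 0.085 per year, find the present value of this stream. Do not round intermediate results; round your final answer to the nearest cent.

£107140.69

PV of 3-year annuity: £2,280.00 × [1 − (1+0.085)^−3] / 0.085 = 5823.17101
Perpetuity value at year 3: £11,000.00 / 0.085 = 129411.76471
PV of perpetuity: 129411.76471 / (1+0.085)^3 = 101317.51862
Total PV = 5823.17101 + 101317.51862 = 107140.68963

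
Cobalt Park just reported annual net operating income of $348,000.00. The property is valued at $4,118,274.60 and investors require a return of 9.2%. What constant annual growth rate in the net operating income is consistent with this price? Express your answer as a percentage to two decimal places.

P = D₀(1+g)/(r−g) ⇒ P(r−g) = D₀(1+g) ⇒ g(P+D₀) = P·r − D₀
g = (P·r − D₀)/(P + D₀) = ($4,118,274.60×0.092 − $348,000.00) / ($4,118,274.60 + $348,000.00) = 0.006914

0.69%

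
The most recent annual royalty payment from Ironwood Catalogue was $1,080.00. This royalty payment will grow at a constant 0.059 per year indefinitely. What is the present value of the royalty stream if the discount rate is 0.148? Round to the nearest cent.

D₁ = D₀ × (1 + g) = $1,080.00 × 1.059 = $1,143.7200
Growing perpetuity: P = D₁ / (r − g) = $1,143.7200 / (0.148 − 0.059) = $12,850.79

$12850.79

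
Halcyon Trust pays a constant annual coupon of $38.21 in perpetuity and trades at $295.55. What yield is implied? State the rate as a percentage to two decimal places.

12.93%

P = C/r ⇒ r = C/P = $38.21/$295.55 = 0.129284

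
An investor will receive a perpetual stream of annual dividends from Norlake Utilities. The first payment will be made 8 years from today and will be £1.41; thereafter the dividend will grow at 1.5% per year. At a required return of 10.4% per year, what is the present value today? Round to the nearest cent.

£7.93

Value at end of year 7: C₁ / (r − g) = £1.41 / (0.104 − 0.015) = £15.8427
Discount to today: PV = £15.8427 / (1 + 0.104)^7 = £15.8427 / 1.998865 = £7.93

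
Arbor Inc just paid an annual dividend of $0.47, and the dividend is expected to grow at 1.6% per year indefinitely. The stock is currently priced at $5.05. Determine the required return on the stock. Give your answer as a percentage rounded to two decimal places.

11.06%

D₁ = $0.47 × 1.016 = $0.4775
P = D₁/(r − g) ⇒ r = D₁/P + g = $0.4775/$5.05 + 0.016 = 0.094558 + 0.016 = 0.110558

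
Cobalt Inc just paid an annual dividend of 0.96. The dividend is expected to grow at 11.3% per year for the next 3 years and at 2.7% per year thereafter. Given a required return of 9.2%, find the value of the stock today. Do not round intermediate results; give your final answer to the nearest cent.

D_1 = 1.06848
D_2 = 1.18922
D_3 = 1.32360
Terminal value at year 3: TV = D_3×(1+g_2)/(r−g_2) = 1.35934/0.065 = 20.91288
P_0 = D_1/(1+r)^1 + D_2/(1+r)^2 + D_3/(1+r)^3 + TV/(1+r)^3
    = 0.97846 + 0.99728 + 1.01646 + 16.06001 = 19.05221

19.05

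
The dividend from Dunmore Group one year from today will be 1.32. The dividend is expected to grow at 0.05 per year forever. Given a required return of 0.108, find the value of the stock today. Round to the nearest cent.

Growing perpetuity: P = D₁ / (r − g) = 1.3200 / (0.108 − 0.05) = 22.76

22.76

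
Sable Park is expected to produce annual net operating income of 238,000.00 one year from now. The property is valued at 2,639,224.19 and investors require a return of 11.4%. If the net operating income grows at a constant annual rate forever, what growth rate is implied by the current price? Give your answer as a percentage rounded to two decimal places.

2.38%

P = D₁/(r−g) ⇒ g = r − D₁/P = 0.114 − 238,000.00/2,639,224.19 = 0.023822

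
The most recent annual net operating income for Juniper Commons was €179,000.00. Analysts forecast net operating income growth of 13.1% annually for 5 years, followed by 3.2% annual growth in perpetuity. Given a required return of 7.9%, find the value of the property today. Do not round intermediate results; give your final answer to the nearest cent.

€6006273.02

D_1 = 202449.00000
D_2 = 228969.81900
D_3 = 258964.86529
D_4 = 292889.26264
D_5 = 331257.75605
Terminal value at year 5: TV = D_5×(1+g_2)/(r−g_2) = 341858.00424/0.047 = 7273574.55833
P_0 = D_1/(1+r)^1 + D_2/(1+r)^2 + D_3/(1+r)^3 + D_4/(1+r)^4 + D_5/(1+r)^5 + TV/(1+r)^5
    = 187626.50602 + 196668.74728 + 206146.75920 + 216081.54277 + 226495.11110 + 4973254.35431 = 6006273.02067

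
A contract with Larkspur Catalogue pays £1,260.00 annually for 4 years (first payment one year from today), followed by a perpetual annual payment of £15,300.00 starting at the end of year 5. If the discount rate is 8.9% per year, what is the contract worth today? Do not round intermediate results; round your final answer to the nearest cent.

PV of 4-year annuity: £1,260.00 × [1 − (1+0.089)^−4] / 0.089 = 4091.02307
Perpetuity value at year 4: £15,300.00 / 0.089 = 171910.11236
PV of perpetuity: 171910.11236 / (1+0.089)^4 = 122233.40367
Total PV = 4091.02307 + 122233.40367 = 126324.42674

£126324.43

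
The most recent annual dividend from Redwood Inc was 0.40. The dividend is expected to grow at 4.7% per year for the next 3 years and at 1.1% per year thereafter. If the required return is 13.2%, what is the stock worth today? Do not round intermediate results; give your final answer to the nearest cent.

D_1 = 0.41880
D_2 = 0.43848
D_3 = 0.45909
Terminal value at year 3: TV = D_3×(1+g_2)/(r−g_2) = 0.46414/0.121 = 3.83589
P_0 = D_1/(1+r)^1 + D_2/(1+r)^2 + D_3/(1+r)^3 + TV/(1+r)^3
    = 0.36996 + 0.34218 + 0.31649 + 2.64440 = 3.67304

3.67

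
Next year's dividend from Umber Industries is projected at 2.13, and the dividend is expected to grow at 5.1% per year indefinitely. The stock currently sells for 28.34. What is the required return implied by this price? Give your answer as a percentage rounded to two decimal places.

12.62%

P = D₁/(r − g) ⇒ r = D₁/P + g = 2.1300/28.34 + 0.051 = 0.075159 + 0.051 = 0.126159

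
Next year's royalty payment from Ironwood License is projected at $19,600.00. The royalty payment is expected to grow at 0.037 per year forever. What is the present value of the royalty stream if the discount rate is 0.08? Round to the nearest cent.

$455813.95

Growing perpetuity: P = D₁ / (r − g) = $19,600.0000 / (0.08 − 0.037) = $455,813.95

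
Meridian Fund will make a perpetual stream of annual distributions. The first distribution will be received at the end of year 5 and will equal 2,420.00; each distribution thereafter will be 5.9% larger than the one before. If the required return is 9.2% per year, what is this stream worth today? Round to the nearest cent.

Value at end of year 4: C₁ / (r − g) = 2,420.00 / (0.092 − 0.059) = 73,333.3333
Discount to today: PV = 73,333.3333 / (1 + 0.092)^4 = 73,333.3333 / 1.421970 = 51,571.63

51571.63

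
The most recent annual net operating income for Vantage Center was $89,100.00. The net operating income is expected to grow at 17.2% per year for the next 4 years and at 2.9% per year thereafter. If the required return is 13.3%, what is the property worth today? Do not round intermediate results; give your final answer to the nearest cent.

D_1 = 104425.20000
D_2 = 122386.33440
D_3 = 143436.78392
D_4 = 168107.91075
Terminal value at year 4: TV = D_4×(1+g_2)/(r−g_2) = 172983.04016/0.104 = 1663298.46310
P_0 = D_1/(1+r)^1 + D_2/(1+r)^2 + D_3/(1+r)^3 + D_4/(1+r)^4 + TV/(1+r)^4
    = 92166.99029 + 95339.55218 + 98621.31964 + 102016.05174 + 1009370.35809 = 1397514.27195

$1397514.27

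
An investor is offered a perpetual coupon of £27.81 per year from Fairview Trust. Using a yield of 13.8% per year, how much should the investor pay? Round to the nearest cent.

Level perpetuity: PV = C / r = £27.81 / 0.138 = £201.52

£201.52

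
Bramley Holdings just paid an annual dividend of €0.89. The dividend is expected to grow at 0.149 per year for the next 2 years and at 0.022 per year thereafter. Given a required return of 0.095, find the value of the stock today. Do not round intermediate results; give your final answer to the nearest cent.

€15.63

D_1 = 1.02261
D_2 = 1.17498
Terminal value at year 2: TV = D_2×(1+g_2)/(r−g_2) = 1.20083/0.073 = 16.44970
P_0 = D_1/(1+r)^1 + D_2/(1+r)^2 + TV/(1+r)^2
    = 0.93389 + 0.97995 + 13.71923 = 15.63307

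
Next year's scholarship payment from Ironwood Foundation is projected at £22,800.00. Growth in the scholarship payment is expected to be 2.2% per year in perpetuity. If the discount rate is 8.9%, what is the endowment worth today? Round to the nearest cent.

Growing perpetuity: P = D₁ / (r − g) = £22,800.0000 / (0.089 − 0.022) = £340,298.51

£340298.51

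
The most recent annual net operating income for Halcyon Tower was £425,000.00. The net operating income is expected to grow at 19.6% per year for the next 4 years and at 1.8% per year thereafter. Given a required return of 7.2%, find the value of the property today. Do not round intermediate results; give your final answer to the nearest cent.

£14665170.49

D_1 = 508300.00000
D_2 = 607926.80000
D_3 = 727080.45280
D_4 = 869588.22155
Terminal value at year 4: TV = D_4×(1+g_2)/(r−g_2) = 885240.80954/0.054 = 16393348.32475
P_0 = D_1/(1+r)^1 + D_2/(1+r)^2 + D_3/(1+r)^3 + D_4/(1+r)^4 + TV/(1+r)^4
    = 474160.44776 + 529007.36523 + 590198.51568 + 658467.74697 + 12413336.41516 = 14665170.49080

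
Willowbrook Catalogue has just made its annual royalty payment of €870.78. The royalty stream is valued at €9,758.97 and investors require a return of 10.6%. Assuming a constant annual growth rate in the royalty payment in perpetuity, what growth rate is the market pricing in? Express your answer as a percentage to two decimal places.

1.54%

P = D₀(1+g)/(r−g) ⇒ P(r−g) = D₀(1+g) ⇒ g(P+D₀) = P·r − D₀
g = (P·r − D₀)/(P + D₀) = (€9,758.97×0.106 − €870.78) / (€9,758.97 + €870.78) = 0.015397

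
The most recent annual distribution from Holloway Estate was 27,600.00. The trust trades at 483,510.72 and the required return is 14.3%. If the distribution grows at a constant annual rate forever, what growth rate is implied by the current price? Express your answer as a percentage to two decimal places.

P = D₀(1+g)/(r−g) ⇒ P(r−g) = D₀(1+g) ⇒ g(P+D₀) = P·r − D₀
g = (P·r − D₀)/(P + D₀) = (483,510.72×0.143 − 27,600.00) / (483,510.72 + 27,600.00) = 0.081278

8.13%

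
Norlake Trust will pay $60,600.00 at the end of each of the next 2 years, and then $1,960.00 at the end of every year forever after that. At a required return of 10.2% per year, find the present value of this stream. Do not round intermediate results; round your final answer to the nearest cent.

PV of 2-year annuity: $60,600.00 × [1 − (1+0.102)^−2] / 0.102 = 104891.94700
Perpetuity value at year 2: $1,960.00 / 0.102 = 19215.68627
PV of perpetuity: 19215.68627 / (1+0.102)^2 = 15823.14145
Total PV = 104891.94700 + 15823.14145 = 120715.08845

$120715.09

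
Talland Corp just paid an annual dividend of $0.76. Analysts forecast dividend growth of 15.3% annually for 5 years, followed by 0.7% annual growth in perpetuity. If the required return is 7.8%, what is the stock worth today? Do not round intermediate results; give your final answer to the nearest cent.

D_1 = 0.87628
D_2 = 1.01035
D_3 = 1.16493
D_4 = 1.34317
D_5 = 1.54867
Terminal value at year 5: TV = D_5×(1+g_2)/(r−g_2) = 1.55952/0.071 = 21.96500
P_0 = D_1/(1+r)^1 + D_2/(1+r)^2 + D_3/(1+r)^3 + D_4/(1+r)^4 + D_5/(1+r)^5 + TV/(1+r)^5
    = 0.81288 + 0.86943 + 0.92992 + 0.99462 + 1.06382 + 15.08820 = 19.75886

$19.76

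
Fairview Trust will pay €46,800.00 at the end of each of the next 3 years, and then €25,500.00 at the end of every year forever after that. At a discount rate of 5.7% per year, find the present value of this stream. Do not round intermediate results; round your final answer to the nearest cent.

PV of 3-year annuity: €46,800.00 × [1 − (1+0.057)^−3] / 0.057 = 125794.56643
Perpetuity value at year 3: €25,500.00 / 0.057 = 447368.42105
PV of perpetuity: 447368.42105 / (1+0.057)^3 = 378826.50986
Total PV = 125794.56643 + 378826.50986 = 504621.07629

€504621.08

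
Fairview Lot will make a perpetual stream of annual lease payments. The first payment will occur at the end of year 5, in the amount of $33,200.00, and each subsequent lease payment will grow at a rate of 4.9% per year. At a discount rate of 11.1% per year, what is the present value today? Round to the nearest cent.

Value at end of year 4: C₁ / (r − g) = $33,200.00 / (0.111 − 0.049) = $535,483.8710
Discount to today: PV = $535,483.8710 / (1 + 0.111)^4 = $535,483.8710 / 1.523548 = $351,471.54

$351471.54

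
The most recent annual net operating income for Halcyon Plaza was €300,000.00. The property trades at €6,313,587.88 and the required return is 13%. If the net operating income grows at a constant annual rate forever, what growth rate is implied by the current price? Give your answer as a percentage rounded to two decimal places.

P = D₀(1+g)/(r−g) ⇒ P(r−g) = D₀(1+g) ⇒ g(P+D₀) = P·r − D₀
g = (P·r − D₀)/(P + D₀) = (€6,313,587.88×0.13 − €300,000.00) / (€6,313,587.88 + €300,000.00) = 0.078742

7.87%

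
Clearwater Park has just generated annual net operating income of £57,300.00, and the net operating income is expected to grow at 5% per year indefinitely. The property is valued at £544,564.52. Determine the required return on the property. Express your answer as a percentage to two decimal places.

D₁ = £57,300.00 × 1.05 = £60,165.0000
P = D₁/(r − g) ⇒ r = D₁/P + g = £60,165.0000/£544,564.52 + 0.05 = 0.110483 + 0.05 = 0.160483

16.05%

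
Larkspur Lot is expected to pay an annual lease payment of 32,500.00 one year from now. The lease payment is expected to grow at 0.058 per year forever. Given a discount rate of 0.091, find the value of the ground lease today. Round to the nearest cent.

Growing perpetuity: P = D₁ / (r − g) = 32,500.0000 / (0.091 − 0.058) = 984,848.48

984848.48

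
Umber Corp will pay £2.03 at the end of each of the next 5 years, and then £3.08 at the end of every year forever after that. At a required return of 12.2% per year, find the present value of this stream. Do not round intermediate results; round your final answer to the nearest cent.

£21.48

PV of 5-year annuity: £2.03 × [1 − (1+0.122)^−5] / 0.122 = 7.28158
Perpetuity value at year 5: £3.08 / 0.122 = 25.24590
PV of perpetuity: 25.24590 / (1+0.122)^5 = 14.19798
Total PV = 7.28158 + 14.19798 = 21.47957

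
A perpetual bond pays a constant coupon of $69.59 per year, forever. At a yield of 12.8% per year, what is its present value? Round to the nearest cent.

Level perpetuity: PV = C / r = $69.59 / 0.128 = $543.67

$543.67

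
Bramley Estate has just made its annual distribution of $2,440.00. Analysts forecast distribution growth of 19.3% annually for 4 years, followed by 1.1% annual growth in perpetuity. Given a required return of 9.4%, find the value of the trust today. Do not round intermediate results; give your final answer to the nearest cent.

D_1 = 2910.92000
D_2 = 3472.72756
D_3 = 4142.96398
D_4 = 4942.55603
Terminal value at year 4: TV = D_4×(1+g_2)/(r−g_2) = 4996.92414/0.083 = 60203.90534
P_0 = D_1/(1+r)^1 + D_2/(1+r)^2 + D_3/(1+r)^3 + D_4/(1+r)^4 + TV/(1+r)^4
    = 2660.80439 + 2901.59016 + 3164.16550 + 3450.50223 + 42029.61156 = 54206.67384

$54206.67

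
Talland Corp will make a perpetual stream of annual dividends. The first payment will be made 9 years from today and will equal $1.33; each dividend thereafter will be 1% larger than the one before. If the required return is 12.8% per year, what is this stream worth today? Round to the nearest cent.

Value at end of year 8: C₁ / (r − g) = $1.33 / (0.128 − 0.01) = $11.2712
Discount to today: PV = $11.2712 / (1 + 0.128)^8 = $11.2712 / 2.621035 = $4.30

$4.30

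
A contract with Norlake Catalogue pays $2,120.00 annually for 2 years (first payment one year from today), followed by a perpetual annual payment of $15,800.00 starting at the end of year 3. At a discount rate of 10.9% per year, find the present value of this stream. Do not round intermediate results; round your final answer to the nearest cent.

$121495.66

PV of 2-year annuity: $2,120.00 × [1 − (1+0.109)^−2] / 0.109 = 3635.37611
Perpetuity value at year 2: $15,800.00 / 0.109 = 144954.12844
PV of perpetuity: 144954.12844 / (1+0.109)^2 = 117860.28765
Total PV = 3635.37611 + 117860.28765 = 121495.66376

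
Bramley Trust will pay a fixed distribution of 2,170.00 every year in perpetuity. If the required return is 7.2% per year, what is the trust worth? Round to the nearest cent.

30138.89

Level perpetuity: PV = C / r = 2,170.00 / 0.072 = 30,138.89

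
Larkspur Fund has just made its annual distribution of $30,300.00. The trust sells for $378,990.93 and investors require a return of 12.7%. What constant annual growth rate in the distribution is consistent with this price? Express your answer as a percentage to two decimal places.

4.36%

P = D₀(1+g)/(r−g) ⇒ P(r−g) = D₀(1+g) ⇒ g(P+D₀) = P·r − D₀
g = (P·r − D₀)/(P + D₀) = ($378,990.93×0.127 − $30,300.00) / ($378,990.93 + $30,300.00) = 0.043568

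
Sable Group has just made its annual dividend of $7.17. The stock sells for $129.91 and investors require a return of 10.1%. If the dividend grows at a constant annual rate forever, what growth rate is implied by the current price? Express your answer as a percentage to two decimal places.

P = D₀(1+g)/(r−g) ⇒ P(r−g) = D₀(1+g) ⇒ g(P+D₀) = P·r − D₀
g = (P·r − D₀)/(P + D₀) = ($129.91×0.101 − $7.17) / ($129.91 + $7.17) = 0.043412

4.34%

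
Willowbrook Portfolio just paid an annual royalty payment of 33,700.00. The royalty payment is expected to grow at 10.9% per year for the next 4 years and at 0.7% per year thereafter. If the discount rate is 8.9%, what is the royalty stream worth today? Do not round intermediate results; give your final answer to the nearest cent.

D_1 = 37373.30000
D_2 = 41446.98970
D_3 = 45964.71158
D_4 = 50974.86514
Terminal value at year 4: TV = D_4×(1+g_2)/(r−g_2) = 51331.68920/0.082 = 625996.20970
P_0 = D_1/(1+r)^1 + D_2/(1+r)^2 + D_3/(1+r)^3 + D_4/(1+r)^4 + TV/(1+r)^4
    = 34318.91644 + 34949.19957 + 35591.05815 + 36244.70476 + 445102.65479 = 586206.53370

586206.53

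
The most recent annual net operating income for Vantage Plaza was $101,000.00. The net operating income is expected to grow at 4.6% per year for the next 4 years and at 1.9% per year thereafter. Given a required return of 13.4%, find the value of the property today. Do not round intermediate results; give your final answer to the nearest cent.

$979319.12

D_1 = 105646.00000
D_2 = 110505.71600
D_3 = 115588.97894
D_4 = 120906.07197
Terminal value at year 4: TV = D_4×(1+g_2)/(r−g_2) = 123203.28733/0.115 = 1071332.93334
P_0 = D_1/(1+r)^1 + D_2/(1+r)^2 + D_3/(1+r)^3 + D_4/(1+r)^4 + TV/(1+r)^4
    = 93162.25750 + 85932.73487 + 79264.23340 + 73113.21705 + 647846.67976 = 979319.12257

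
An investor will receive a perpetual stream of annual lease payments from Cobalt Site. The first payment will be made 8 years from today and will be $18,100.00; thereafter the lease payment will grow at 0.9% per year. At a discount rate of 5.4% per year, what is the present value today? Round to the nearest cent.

$278343.95

Value at end of year 7: C₁ / (r − g) = $18,100.00 / (0.054 − 0.009) = $402,222.2222
Discount to today: PV = $402,222.2222 / (1 + 0.054)^7 = $402,222.2222 / 1.445055 = $278,343.95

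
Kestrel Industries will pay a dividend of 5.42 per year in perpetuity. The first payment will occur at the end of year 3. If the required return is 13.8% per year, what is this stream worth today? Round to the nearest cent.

30.33

Value at end of year 2: C / r = 5.42 / 0.138 = 39.2754
Discount to today: PV = 39.2754 / (1 + 0.138)^2 = 39.2754 / 1.295044 = 30.33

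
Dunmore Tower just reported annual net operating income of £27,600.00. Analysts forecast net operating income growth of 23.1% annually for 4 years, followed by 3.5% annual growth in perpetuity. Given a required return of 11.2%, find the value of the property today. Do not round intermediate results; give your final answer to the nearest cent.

D_1 = 33975.60000
D_2 = 41823.96360
D_3 = 51485.29919
D_4 = 63378.40330
Terminal value at year 4: TV = D_4×(1+g_2)/(r−g_2) = 65596.64742/0.077 = 851904.51195
P_0 = D_1/(1+r)^1 + D_2/(1+r)^2 + D_3/(1+r)^3 + D_4/(1+r)^4 + TV/(1+r)^4
    = 30553.59712 + 33823.27163 + 37442.84837 + 41449.77189 + 557149.53120 = 700419.02021

£700419.02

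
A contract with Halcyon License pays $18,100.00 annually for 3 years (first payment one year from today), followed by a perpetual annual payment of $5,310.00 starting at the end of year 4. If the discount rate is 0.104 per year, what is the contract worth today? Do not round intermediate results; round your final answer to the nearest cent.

$82641.87

PV of 3-year annuity: $18,100.00 × [1 − (1+0.104)^−3] / 0.104 = 44696.92516
Perpetuity value at year 3: $5,310.00 / 0.104 = 51057.69231
PV of perpetuity: 51057.69231 / (1+0.104)^3 = 37944.94797
Total PV = 44696.92516 + 37944.94797 = 82641.87313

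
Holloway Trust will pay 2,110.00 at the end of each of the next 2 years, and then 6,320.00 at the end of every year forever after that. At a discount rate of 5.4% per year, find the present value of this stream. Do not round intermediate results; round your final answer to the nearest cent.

PV of 2-year annuity: 2,110.00 × [1 − (1+0.054)^−2] / 0.054 = 3901.23106
Perpetuity value at year 2: 6,320.00 / 0.054 = 117037.03704
PV of perpetuity: 117037.03704 / (1+0.054)^2 = 105351.83312
Total PV = 3901.23106 + 105351.83312 = 109253.06417

109253.06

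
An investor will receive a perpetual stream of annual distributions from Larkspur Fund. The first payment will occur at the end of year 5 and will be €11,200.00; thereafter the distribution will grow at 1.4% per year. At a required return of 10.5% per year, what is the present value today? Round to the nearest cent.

€82551.98

Value at end of year 4: C₁ / (r − g) = €11,200.00 / (0.105 − 0.014) = €123,076.9231
Discount to today: PV = €123,076.9231 / (1 + 0.105)^4 = €123,076.9231 / 1.490902 = €82,551.98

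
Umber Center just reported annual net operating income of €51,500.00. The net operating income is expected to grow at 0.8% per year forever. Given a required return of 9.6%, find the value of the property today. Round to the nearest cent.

D₁ = D₀ × (1 + g) = €51,500.00 × 1.008 = €51,912.0000
Growing perpetuity: P = D₁ / (r − g) = €51,912.0000 / (0.096 − 0.008) = €589,909.09

€589909.09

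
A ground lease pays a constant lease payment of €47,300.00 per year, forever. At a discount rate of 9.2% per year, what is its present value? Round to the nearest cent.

€514130.43

Level perpetuity: PV = C / r = €47,300.00 / 0.092 = €514,130.43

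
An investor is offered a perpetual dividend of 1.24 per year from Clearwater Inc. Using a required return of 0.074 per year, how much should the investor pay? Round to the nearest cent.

Level perpetuity: PV = C / r = 1.24 / 0.074 = 16.76

16.76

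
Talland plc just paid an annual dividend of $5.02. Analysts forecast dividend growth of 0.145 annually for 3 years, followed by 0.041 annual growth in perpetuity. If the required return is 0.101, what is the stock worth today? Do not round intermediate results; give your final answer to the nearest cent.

$114.26

D_1 = 5.74790
D_2 = 6.58135
D_3 = 7.53564
Terminal value at year 3: TV = D_3×(1+g_2)/(r−g_2) = 7.84460/0.06 = 130.74336
P_0 = D_1/(1+r)^1 + D_2/(1+r)^2 + D_3/(1+r)^3 + TV/(1+r)^3
    = 5.22062 + 5.42925 + 5.64623 + 97.96201 = 114.25811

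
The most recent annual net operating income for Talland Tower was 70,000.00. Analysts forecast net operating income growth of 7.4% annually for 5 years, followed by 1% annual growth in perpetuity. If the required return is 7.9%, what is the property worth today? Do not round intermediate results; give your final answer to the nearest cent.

D_1 = 75180.00000
D_2 = 80743.32000
D_3 = 86718.32568
D_4 = 93135.48178
D_5 = 100027.50743
Terminal value at year 5: TV = D_5×(1+g_2)/(r−g_2) = 101027.78251/0.069 = 1464170.76096
P_0 = D_1/(1+r)^1 + D_2/(1+r)^2 + D_3/(1+r)^3 + D_4/(1+r)^4 + D_5/(1+r)^5 + TV/(1+r)^5
    = 69675.62558 + 69352.75428 + 69031.37915 + 68711.49324 + 68393.08966 + 1001116.23989 = 1346280.58180

1346280.58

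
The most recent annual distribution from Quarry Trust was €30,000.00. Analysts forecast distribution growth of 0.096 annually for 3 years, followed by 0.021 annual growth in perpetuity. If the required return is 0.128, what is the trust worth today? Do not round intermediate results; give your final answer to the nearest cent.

€347573.10

D_1 = 32880.00000
D_2 = 36036.48000
D_3 = 39495.98208
Terminal value at year 3: TV = D_3×(1+g_2)/(r−g_2) = 40325.39770/0.107 = 376872.87574
P_0 = D_1/(1+r)^1 + D_2/(1+r)^2 + D_3/(1+r)^3 + TV/(1+r)^3
    = 29148.93617 + 28322.01600 + 27518.55455 + 262583.59060 = 347573.09731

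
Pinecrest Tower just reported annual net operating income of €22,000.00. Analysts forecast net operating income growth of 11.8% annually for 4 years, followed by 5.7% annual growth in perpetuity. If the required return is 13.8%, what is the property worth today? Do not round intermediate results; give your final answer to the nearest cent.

D_1 = 24596.00000
D_2 = 27498.32800
D_3 = 30743.13070
D_4 = 34370.82013
Terminal value at year 4: TV = D_4×(1+g_2)/(r−g_2) = 36329.95687/0.081 = 448517.98610
P_0 = D_1/(1+r)^1 + D_2/(1+r)^2 + D_3/(1+r)^3 + D_4/(1+r)^4 + TV/(1+r)^4
    = 21613.35677 + 21233.50867 + 20860.33628 + 20493.72229 + 267430.42543 = 351631.34944

€351631.35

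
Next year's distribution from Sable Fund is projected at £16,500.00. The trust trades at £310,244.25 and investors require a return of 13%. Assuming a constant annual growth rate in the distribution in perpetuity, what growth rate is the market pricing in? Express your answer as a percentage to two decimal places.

P = D₁/(r−g) ⇒ g = r − D₁/P = 0.13 − £16,500.00/£310,244.25 = 0.076816

7.68%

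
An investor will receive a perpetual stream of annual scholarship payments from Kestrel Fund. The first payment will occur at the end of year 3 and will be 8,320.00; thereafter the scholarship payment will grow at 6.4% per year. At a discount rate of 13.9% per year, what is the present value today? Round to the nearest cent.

85509.55

Value at end of year 2: C₁ / (r − g) = 8,320.00 / (0.139 − 0.064) = 110,933.3333
Discount to today: PV = 110,933.3333 / (1 + 0.139)^2 = 110,933.3333 / 1.297321 = 85,509.55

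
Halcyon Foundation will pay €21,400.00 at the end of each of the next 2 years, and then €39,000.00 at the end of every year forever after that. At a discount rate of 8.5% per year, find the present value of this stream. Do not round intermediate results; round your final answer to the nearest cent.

PV of 2-year annuity: €21,400.00 × [1 − (1+0.085)^−2] / 0.085 = 37901.84544
Perpetuity value at year 2: €39,000.00 / 0.085 = 458823.52941
PV of perpetuity: 458823.52941 / (1+0.085)^2 = 389750.07277
Total PV = 37901.84544 + 389750.07277 = 427651.91821

€427651.92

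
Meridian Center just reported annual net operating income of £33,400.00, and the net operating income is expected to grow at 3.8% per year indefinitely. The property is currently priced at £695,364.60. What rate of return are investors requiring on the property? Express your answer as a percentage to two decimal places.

8.79%

D₁ = £33,400.00 × 1.038 = £34,669.2000
P = D₁/(r − g) ⇒ r = D₁/P + g = £34,669.2000/£695,364.60 + 0.038 = 0.049858 + 0.038 = 0.087858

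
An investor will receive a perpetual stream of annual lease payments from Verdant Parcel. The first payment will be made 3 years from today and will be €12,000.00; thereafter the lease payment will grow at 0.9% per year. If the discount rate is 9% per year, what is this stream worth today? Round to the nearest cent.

Value at end of year 2: C₁ / (r − g) = €12,000.00 / (0.09 − 0.009) = €148,148.1481
Discount to today: PV = €148,148.1481 / (1 + 0.09)^2 = €148,148.1481 / 1.188100 = €124,693.33

€124693.33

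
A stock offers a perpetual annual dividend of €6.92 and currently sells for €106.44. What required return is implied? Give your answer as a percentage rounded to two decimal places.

P = C/r ⇒ r = C/P = €6.92/€106.44 = 0.065013

6.50%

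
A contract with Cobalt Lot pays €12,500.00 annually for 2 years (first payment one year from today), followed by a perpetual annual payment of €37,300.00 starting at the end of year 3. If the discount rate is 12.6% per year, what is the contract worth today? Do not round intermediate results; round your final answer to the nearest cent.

PV of 2-year annuity: €12,500.00 × [1 − (1+0.126)^−2] / 0.126 = 20960.25163
Perpetuity value at year 2: €37,300.00 / 0.126 = 296031.74603
PV of perpetuity: 296031.74603 / (1+0.126)^2 = 233486.35516
Total PV = 20960.25163 + 233486.35516 = 254446.60679

€254446.61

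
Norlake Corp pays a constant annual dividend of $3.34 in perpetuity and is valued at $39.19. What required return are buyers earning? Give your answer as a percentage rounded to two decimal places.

P = C/r ⇒ r = C/P = $3.34/$39.19 = 0.085226

8.52%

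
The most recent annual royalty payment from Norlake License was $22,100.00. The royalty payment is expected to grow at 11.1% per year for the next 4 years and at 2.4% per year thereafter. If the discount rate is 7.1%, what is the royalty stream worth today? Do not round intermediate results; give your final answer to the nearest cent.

D_1 = 24553.10000
D_2 = 27278.49410
D_3 = 30306.40695
D_4 = 33670.41812
Terminal value at year 4: TV = D_4×(1+g_2)/(r−g_2) = 34478.50815/0.047 = 733585.27980
P_0 = D_1/(1+r)^1 + D_2/(1+r)^2 + D_3/(1+r)^3 + D_4/(1+r)^4 + TV/(1+r)^4
    = 22925.39683 + 23781.62080 + 24669.82325 + 25591.19854 + 557561.43199 = 654529.47141

$654529.47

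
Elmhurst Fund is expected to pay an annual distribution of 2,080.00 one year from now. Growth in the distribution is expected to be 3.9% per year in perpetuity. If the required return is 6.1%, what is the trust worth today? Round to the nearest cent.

Growing perpetuity: P = D₁ / (r − g) = 2,080.0000 / (0.061 − 0.039) = 94,545.45

94545.45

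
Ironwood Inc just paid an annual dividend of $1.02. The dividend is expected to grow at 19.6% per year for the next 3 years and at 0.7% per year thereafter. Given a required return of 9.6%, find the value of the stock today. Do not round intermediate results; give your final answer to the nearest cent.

D_1 = 1.21992
D_2 = 1.45902
D_3 = 1.74499
Terminal value at year 3: TV = D_3×(1+g_2)/(r−g_2) = 1.75721/0.089 = 19.74391
P_0 = D_1/(1+r)^1 + D_2/(1+r)^2 + D_3/(1+r)^3 + TV/(1+r)^3
    = 1.11307 + 1.21462 + 1.32545 + 14.99690 = 18.65004

$18.65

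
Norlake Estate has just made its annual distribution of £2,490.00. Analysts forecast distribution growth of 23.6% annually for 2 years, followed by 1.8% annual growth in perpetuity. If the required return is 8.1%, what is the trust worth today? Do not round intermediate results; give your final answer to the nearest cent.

£58703.06

D_1 = 3077.64000
D_2 = 3803.96304
Terminal value at year 2: TV = D_2×(1+g_2)/(r−g_2) = 3872.43437/0.063 = 61467.21230
P_0 = D_1/(1+r)^1 + D_2/(1+r)^2 + TV/(1+r)^2
    = 2847.03053 + 3255.25415 + 52600.77334 = 58703.05802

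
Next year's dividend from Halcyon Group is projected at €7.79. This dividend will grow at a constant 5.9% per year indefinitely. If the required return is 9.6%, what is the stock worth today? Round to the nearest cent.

€210.54

Growing perpetuity: P = D₁ / (r − g) = €7.7900 / (0.096 − 0.059) = €210.54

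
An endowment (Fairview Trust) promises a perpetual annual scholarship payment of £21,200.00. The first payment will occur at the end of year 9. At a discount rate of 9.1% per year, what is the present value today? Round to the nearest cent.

Value at end of year 8: C / r = £21,200.00 / 0.091 = £232,967.0330
Discount to today: PV = £232,967.0330 / (1 + 0.091)^8 = £232,967.0330 / 2.007234 = £116,063.71

£116063.71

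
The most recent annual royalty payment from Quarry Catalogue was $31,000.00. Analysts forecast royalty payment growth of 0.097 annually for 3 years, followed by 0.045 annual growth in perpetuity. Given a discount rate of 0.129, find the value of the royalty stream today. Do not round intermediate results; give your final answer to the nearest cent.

D_1 = 34007.00000
D_2 = 37305.67900
D_3 = 40924.32986
Terminal value at year 3: TV = D_3×(1+g_2)/(r−g_2) = 42765.92471/0.084 = 509118.15127
P_0 = D_1/(1+r)^1 + D_2/(1+r)^2 + D_3/(1+r)^3 + TV/(1+r)^3
    = 30121.34632 + 29267.59692 + 28438.04590 + 353782.83287 = 441609.82201

$441609.82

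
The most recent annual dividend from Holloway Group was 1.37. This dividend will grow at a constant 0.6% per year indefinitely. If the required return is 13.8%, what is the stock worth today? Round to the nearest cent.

10.44

D₁ = D₀ × (1 + g) = 1.37 × 1.006 = 1.3782
Growing perpetuity: P = D₁ / (r − g) = 1.3782 / (0.138 − 0.006) = 10.44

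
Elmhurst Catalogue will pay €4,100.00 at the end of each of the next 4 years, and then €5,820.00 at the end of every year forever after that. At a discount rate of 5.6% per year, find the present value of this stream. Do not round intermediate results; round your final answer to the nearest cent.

PV of 4-year annuity: €4,100.00 × [1 − (1+0.056)^−4] / 0.056 = 14338.03352
Perpetuity value at year 4: €5,820.00 / 0.056 = 103928.57143
PV of perpetuity: 103928.57143 / (1+0.056)^4 = 83575.55799
Total PV = 14338.03352 + 83575.55799 = 97913.59151

€97913.59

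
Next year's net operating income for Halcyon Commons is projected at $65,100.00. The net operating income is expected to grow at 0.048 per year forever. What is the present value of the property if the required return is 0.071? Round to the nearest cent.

Growing perpetuity: P = D₁ / (r − g) = $65,100.0000 / (0.071 − 0.048) = $2,830,434.78

$2830434.78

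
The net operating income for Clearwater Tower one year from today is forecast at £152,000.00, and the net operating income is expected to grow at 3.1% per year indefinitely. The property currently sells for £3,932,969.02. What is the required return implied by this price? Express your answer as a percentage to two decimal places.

6.96%

P = D₁/(r − g) ⇒ r = D₁/P + g = £152,000.0000/£3,932,969.02 + 0.031 = 0.038648 + 0.031 = 0.069648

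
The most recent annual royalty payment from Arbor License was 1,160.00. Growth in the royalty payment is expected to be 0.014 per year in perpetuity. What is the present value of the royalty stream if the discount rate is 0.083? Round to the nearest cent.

17046.96

D₁ = D₀ × (1 + g) = 1,160.00 × 1.014 = 1,176.2400
Growing perpetuity: P = D₁ / (r − g) = 1,176.2400 / (0.083 − 0.014) = 17,046.96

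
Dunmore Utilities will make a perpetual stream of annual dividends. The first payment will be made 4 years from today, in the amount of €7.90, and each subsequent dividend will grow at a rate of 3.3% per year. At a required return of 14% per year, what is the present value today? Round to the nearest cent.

€49.83

Value at end of year 3: C₁ / (r − g) = €7.90 / (0.14 − 0.033) = €73.8318
Discount to today: PV = €73.8318 / (1 + 0.14)^3 = €73.8318 / 1.481544 = €49.83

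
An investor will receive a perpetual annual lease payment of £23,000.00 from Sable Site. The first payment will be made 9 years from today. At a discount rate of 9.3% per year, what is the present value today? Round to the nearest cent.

£121418.14

Value at end of year 8: C / r = £23,000.00 / 0.093 = £247,311.8280
Discount to today: PV = £247,311.8280 / (1 + 0.093)^8 = £247,311.8280 / 2.036861 = £121,418.14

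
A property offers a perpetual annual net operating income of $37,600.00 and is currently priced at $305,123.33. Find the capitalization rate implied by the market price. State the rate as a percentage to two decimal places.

12.32%

P = C/r ⇒ r = C/P = $37,600.00/$305,123.33 = 0.123229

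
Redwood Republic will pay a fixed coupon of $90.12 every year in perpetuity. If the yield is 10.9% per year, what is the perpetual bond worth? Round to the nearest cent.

$826.79

Level perpetuity: PV = C / r = $90.12 / 0.109 = $826.79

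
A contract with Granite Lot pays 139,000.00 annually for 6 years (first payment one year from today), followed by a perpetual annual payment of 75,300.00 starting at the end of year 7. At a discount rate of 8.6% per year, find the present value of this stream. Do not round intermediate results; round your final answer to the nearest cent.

1164774.63

PV of 6-year annuity: 139,000.00 × [1 − (1+0.086)^−6] / 0.086 = 631049.59161
Perpetuity value at year 6: 75,300.00 / 0.086 = 875581.39535
PV of perpetuity: 875581.39535 / (1+0.086)^6 = 533725.03385
Total PV = 631049.59161 + 533725.03385 = 1164774.62546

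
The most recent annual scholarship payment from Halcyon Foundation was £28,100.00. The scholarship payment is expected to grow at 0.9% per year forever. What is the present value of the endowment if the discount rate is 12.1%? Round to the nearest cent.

D₁ = D₀ × (1 + g) = £28,100.00 × 1.009 = £28,352.9000
Growing perpetuity: P = D₁ / (r − g) = £28,352.9000 / (0.121 − 0.009) = £253,150.89

£253150.89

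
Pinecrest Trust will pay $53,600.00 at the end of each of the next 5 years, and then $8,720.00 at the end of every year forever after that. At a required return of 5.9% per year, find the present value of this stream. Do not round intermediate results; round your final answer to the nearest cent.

$337362.90

PV of 5-year annuity: $53,600.00 × [1 − (1+0.059)^−5] / 0.059 = 226398.24787
Perpetuity value at year 5: $8,720.00 / 0.059 = 147796.61017
PV of perpetuity: 147796.61017 / (1+0.059)^5 = 110964.65641
Total PV = 226398.24787 + 110964.65641 = 337362.90428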